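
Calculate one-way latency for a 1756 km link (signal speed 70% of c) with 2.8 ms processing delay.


Speed = 0.7 * 3e5 km/s = 210000 km/s
Propagation delay = 1756 / 210000 = 0.0084 s = 8.3619 ms
Processing delay = 2.8 ms
Total one-way latency = 11.1619 ms


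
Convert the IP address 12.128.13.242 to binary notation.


12 = 00001100
128 = 10000000
13 = 00001101
242 = 11110010
Binary: 00001100.10000000.00001101.11110010


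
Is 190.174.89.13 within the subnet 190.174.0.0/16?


Subnet network: 190.174.0.0
Test IP AND mask: 190.174.0.0
Yes, 190.174.89.13 is in 190.174.0.0/16


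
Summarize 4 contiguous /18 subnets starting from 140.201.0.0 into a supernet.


Original prefix: /18
Number of subnets: 4 = 2^2
New prefix = 18 - 2 = 16
Supernet: 140.201.0.0/16


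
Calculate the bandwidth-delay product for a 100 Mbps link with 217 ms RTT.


BDP = bandwidth * RTT
= 100 Mbps * 217 ms
= 100 * 1e6 * 217 / 1000 bits
= 21700000 bits
= 2712500 bytes
= 2648.9258 KB
BDP = 21700000 bits (2712500 bytes)


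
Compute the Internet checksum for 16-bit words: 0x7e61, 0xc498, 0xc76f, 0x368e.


Sum all words (with carry folding):
+ 0x7e61 = 0x7e61
+ 0xc498 = 0x42fa
+ 0xc76f = 0x0a6a
+ 0x368e = 0x40f8
One's complement: ~0x40f8
Checksum = 0xbf07


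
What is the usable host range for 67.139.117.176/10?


Network: 67.128.0.0
Broadcast: 67.191.255.255
First usable = network + 1
Last usable = broadcast - 1
Range: 67.128.0.1 to 67.191.255.254


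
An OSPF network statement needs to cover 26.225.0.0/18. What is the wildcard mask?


Subnet mask: 255.255.192.0
Wildcard = 255.255.255.255 - subnet mask
255 - 255 = 0
255 - 255 = 0
255 - 192 = 63
255 - 0 = 255
Wildcard: 0.0.63.255


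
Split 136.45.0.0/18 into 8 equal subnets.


New prefix = 18 + 3 = 21
Each subnet has 2048 addresses
  136.45.0.0/21
  136.45.8.0/21
  136.45.16.0/21
  136.45.24.0/21
  136.45.32.0/21
  136.45.40.0/21
  136.45.48.0/21
  136.45.56.0/21
Subnets: 136.45.0.0/21, 136.45.8.0/21, 136.45.16.0/21, 136.45.24.0/21, 136.45.32.0/21, 136.45.40.0/21, 136.45.48.0/21, 136.45.56.0/21


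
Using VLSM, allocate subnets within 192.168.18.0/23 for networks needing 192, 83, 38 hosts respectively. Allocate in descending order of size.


192 hosts -> /24 (254 usable): 192.168.18.0/24
83 hosts -> /25 (126 usable): 192.168.19.0/25
38 hosts -> /26 (62 usable): 192.168.19.128/26
Allocation: 192.168.18.0/24 (192 hosts, 254 usable); 192.168.19.0/25 (83 hosts, 126 usable); 192.168.19.128/26 (38 hosts, 62 usable)


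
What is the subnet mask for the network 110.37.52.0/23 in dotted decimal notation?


/23 means 23 network bits, 9 host bits
Binary: 11111111111111111111111000000000
Mask: 255.255.254.0


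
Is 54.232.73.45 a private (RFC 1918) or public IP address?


RFC 1918 private ranges:
  10.0.0.0/8 (10.0.0.0 - 10.255.255.255)
  172.16.0.0/12 (172.16.0.0 - 172.31.255.255)
  192.168.0.0/16 (192.168.0.0 - 192.168.255.255)
Public (not in any RFC 1918 range)


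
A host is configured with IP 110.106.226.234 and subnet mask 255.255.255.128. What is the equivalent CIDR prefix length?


Binary: 11111111.11111111.11111111.10000000
Count leading 1s
Prefix: /25


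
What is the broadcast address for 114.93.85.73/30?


Network: 114.93.85.72/30
Host bits = 2
Set all host bits to 1:
Broadcast: 114.93.85.75


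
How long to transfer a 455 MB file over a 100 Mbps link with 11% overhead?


Effective throughput = 100 * (1 - 11/100) = 89 Mbps
File size in Mb = 455 * 8 = 3640 Mb
Time = 3640 / 89
Time = 40.8989 seconds


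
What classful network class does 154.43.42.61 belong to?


First octet: 154
Binary: 10011010
10xxxxxx -> Class B (128-191)
Class B, default mask 255.255.0.0 (/16)


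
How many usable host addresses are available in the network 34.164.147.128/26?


Host bits = 32 - 26 = 6
Total addresses = 2^6 = 64
Usable = total - 2 (network and broadcast)
Usable hosts: 62


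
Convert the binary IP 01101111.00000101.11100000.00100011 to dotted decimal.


01101111 = 111
00000101 = 5
11100000 = 224
00100011 = 35
IP: 111.5.224.35


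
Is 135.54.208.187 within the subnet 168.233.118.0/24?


Subnet network: 168.233.118.0
Test IP AND mask: 135.54.208.0
No, 135.54.208.187 is not in 168.233.118.0/24


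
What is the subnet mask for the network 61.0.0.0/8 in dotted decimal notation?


/8 means 8 network bits, 24 host bits
Binary: 11111111000000000000000000000000
Mask: 255.0.0.0


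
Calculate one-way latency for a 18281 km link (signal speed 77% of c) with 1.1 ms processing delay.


Speed = 0.77 * 3e5 km/s = 231000 km/s
Propagation delay = 18281 / 231000 = 0.0791 s = 79.1385 ms
Processing delay = 1.1 ms
Total one-way latency = 80.2385 ms


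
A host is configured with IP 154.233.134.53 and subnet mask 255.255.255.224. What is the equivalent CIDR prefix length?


Binary: 11111111.11111111.11111111.11100000
Count leading 1s
Prefix: /27


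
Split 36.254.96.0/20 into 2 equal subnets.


New prefix = 20 + 1 = 21
Each subnet has 2048 addresses
  36.254.96.0/21
  36.254.104.0/21
Subnets: 36.254.96.0/21, 36.254.104.0/21


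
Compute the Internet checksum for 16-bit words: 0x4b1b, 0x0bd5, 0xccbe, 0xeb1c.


Sum all words (with carry folding):
+ 0x4b1b = 0x4b1b
+ 0x0bd5 = 0x56f0
+ 0xccbe = 0x23af
+ 0xeb1c = 0x0ecc
One's complement: ~0x0ecc
Checksum = 0xf133


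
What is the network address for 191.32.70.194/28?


IP:   10111111.00100000.01000110.11000010
Mask: 11111111.11111111.11111111.11110000
AND operation:
Net:  10111111.00100000.01000110.11000000
Network: 191.32.70.192/28


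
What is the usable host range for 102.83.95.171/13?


Network: 102.80.0.0
Broadcast: 102.87.255.255
First usable = network + 1
Last usable = broadcast - 1
Range: 102.80.0.1 to 102.87.255.254


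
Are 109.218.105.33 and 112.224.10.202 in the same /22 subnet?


Mask: 255.255.252.0
109.218.105.33 AND mask = 109.218.104.0
112.224.10.202 AND mask = 112.224.8.0
No, different subnets (109.218.104.0 vs 112.224.8.0)


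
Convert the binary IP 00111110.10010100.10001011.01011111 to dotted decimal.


00111110 = 62
10010100 = 148
10001011 = 139
01011111 = 95
IP: 62.148.139.95


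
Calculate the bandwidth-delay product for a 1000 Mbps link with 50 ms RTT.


BDP = bandwidth * RTT
= 1000 Mbps * 50 ms
= 1000 * 1e6 * 50 / 1000 bits
= 50000000 bits
= 6250000 bytes
= 6103.5156 KB
BDP = 50000000 bits (6250000 bytes)


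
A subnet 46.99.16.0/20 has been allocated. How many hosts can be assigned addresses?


Host bits = 32 - 20 = 12
Total addresses = 2^12 = 4096
Usable = total - 2 (network and broadcast)
Usable hosts: 4094


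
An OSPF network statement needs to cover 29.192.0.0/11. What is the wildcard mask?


Subnet mask: 255.224.0.0
Wildcard = 255.255.255.255 - subnet mask
255 - 255 = 0
255 - 224 = 31
255 - 0 = 255
255 - 0 = 255
Wildcard: 0.31.255.255


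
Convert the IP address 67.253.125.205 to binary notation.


67 = 01000011
253 = 11111101
125 = 01111101
205 = 11001101
Binary: 01000011.11111101.01111101.11001101


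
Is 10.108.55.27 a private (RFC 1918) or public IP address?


RFC 1918 private ranges:
  10.0.0.0/8 (10.0.0.0 - 10.255.255.255)
  172.16.0.0/12 (172.16.0.0 - 172.31.255.255)
  192.168.0.0/16 (192.168.0.0 - 192.168.255.255)
Private (in 10.0.0.0/8)


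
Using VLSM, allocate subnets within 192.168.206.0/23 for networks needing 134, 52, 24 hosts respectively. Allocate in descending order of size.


134 hosts -> /24 (254 usable): 192.168.206.0/24
52 hosts -> /26 (62 usable): 192.168.207.0/26
24 hosts -> /27 (30 usable): 192.168.207.64/27
Allocation: 192.168.206.0/24 (134 hosts, 254 usable); 192.168.207.0/26 (52 hosts, 62 usable); 192.168.207.64/27 (24 hosts, 30 usable)


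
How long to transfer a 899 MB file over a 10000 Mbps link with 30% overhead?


Effective throughput = 10000 * (1 - 30/100) = 7000 Mbps
File size in Mb = 899 * 8 = 7192 Mb
Time = 7192 / 7000
Time = 1.0274 seconds


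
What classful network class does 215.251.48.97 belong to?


First octet: 215
Binary: 11010111
110xxxxx -> Class C (192-223)
Class C, default mask 255.255.255.0 (/24)


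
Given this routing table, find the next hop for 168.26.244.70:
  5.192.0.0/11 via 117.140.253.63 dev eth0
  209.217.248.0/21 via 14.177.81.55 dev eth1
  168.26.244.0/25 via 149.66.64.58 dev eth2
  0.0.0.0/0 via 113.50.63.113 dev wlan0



Longest prefix match for 168.26.244.70:
  /11 5.192.0.0: no
  /21 209.217.248.0: no
  /25 168.26.244.0: MATCH
  /0 0.0.0.0: MATCH
Selected: next-hop 149.66.64.58 via eth2 (matched /25)


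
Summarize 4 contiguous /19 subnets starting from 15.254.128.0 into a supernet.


Original prefix: /19
Number of subnets: 4 = 2^2
New prefix = 19 - 2 = 17
Supernet: 15.254.128.0/17


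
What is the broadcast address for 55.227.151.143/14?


Network: 55.224.0.0/14
Host bits = 18
Set all host bits to 1:
Broadcast: 55.227.255.255


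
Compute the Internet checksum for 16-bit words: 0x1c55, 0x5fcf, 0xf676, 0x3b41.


Sum all words (with carry folding):
+ 0x1c55 = 0x1c55
+ 0x5fcf = 0x7c24
+ 0xf676 = 0x729b
+ 0x3b41 = 0xaddc
One's complement: ~0xaddc
Checksum = 0x5223


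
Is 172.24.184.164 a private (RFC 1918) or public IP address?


RFC 1918 private ranges:
  10.0.0.0/8 (10.0.0.0 - 10.255.255.255)
  172.16.0.0/12 (172.16.0.0 - 172.31.255.255)
  192.168.0.0/16 (192.168.0.0 - 192.168.255.255)
Private (in 172.16.0.0/12)


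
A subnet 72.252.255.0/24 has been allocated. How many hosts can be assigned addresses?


Host bits = 32 - 24 = 8
Total addresses = 2^8 = 256
Usable = total - 2 (network and broadcast)
Usable hosts: 254


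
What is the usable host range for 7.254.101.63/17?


Network: 7.254.0.0
Broadcast: 7.254.127.255
First usable = network + 1
Last usable = broadcast - 1
Range: 7.254.0.1 to 7.254.127.254


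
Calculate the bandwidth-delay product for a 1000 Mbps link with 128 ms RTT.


BDP = bandwidth * RTT
= 1000 Mbps * 128 ms
= 1000 * 1e6 * 128 / 1000 bits
= 128000000 bits
= 16000000 bytes
= 15625 KB
BDP = 128000000 bits (16000000 bytes)


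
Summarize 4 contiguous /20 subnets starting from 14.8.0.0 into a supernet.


Original prefix: /20
Number of subnets: 4 = 2^2
New prefix = 20 - 2 = 18
Supernet: 14.8.0.0/18


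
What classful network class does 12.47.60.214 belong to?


First octet: 12
Binary: 00001100
0xxxxxxx -> Class A (1-126)
Class A, default mask 255.0.0.0 (/8)


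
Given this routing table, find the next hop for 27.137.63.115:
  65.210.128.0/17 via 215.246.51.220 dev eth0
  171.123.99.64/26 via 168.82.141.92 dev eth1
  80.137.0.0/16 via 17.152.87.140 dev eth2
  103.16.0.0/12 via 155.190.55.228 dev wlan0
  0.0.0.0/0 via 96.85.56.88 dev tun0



Longest prefix match for 27.137.63.115:
  /17 65.210.128.0: no
  /26 171.123.99.64: no
  /16 80.137.0.0: no
  /12 103.16.0.0: no
  /0 0.0.0.0: MATCH
Selected: next-hop 96.85.56.88 via tun0 (matched /0)


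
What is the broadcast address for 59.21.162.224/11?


Network: 59.0.0.0/11
Host bits = 21
Set all host bits to 1:
Broadcast: 59.31.255.255


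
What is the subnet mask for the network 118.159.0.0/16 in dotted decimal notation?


/16 means 16 network bits, 16 host bits
Binary: 11111111111111110000000000000000
Mask: 255.255.0.0


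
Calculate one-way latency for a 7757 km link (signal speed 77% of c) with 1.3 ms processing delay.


Speed = 0.77 * 3e5 km/s = 231000 km/s
Propagation delay = 7757 / 231000 = 0.0336 s = 33.5801 ms
Processing delay = 1.3 ms
Total one-way latency = 34.8801 ms


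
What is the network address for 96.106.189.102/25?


IP:   01100000.01101010.10111101.01100110
Mask: 11111111.11111111.11111111.10000000
AND operation:
Net:  01100000.01101010.10111101.00000000
Network: 96.106.189.0/25


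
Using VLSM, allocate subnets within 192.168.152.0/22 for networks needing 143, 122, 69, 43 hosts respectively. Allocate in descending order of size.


143 hosts -> /24 (254 usable): 192.168.152.0/24
122 hosts -> /25 (126 usable): 192.168.153.0/25
69 hosts -> /25 (126 usable): 192.168.153.128/25
43 hosts -> /26 (62 usable): 192.168.154.0/26
Allocation: 192.168.152.0/24 (143 hosts, 254 usable); 192.168.153.0/25 (122 hosts, 126 usable); 192.168.153.128/25 (69 hosts, 126 usable); 192.168.154.0/26 (43 hosts, 62 usable)


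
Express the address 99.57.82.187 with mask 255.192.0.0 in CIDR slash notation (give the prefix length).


Binary: 11111111.11000000.00000000.00000000
Count leading 1s
Prefix: /10


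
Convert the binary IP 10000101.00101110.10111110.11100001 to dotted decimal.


10000101 = 133
00101110 = 46
10111110 = 190
11100001 = 225
IP: 133.46.190.225


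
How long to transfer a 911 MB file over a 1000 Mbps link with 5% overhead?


Effective throughput = 1000 * (1 - 5/100) = 950 Mbps
File size in Mb = 911 * 8 = 7288 Mb
Time = 7288 / 950
Time = 7.6716 seconds


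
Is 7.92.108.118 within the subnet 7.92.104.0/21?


Subnet network: 7.92.104.0
Test IP AND mask: 7.92.104.0
Yes, 7.92.108.118 is in 7.92.104.0/21


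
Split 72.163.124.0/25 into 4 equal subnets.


New prefix = 25 + 2 = 27
Each subnet has 32 addresses
  72.163.124.0/27
  72.163.124.32/27
  72.163.124.64/27
  72.163.124.96/27
Subnets: 72.163.124.0/27, 72.163.124.32/27, 72.163.124.64/27, 72.163.124.96/27


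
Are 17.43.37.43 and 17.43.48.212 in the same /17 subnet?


Mask: 255.255.128.0
17.43.37.43 AND mask = 17.43.0.0
17.43.48.212 AND mask = 17.43.0.0
Yes, same subnet (17.43.0.0)


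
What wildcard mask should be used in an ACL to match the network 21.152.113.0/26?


Subnet mask: 255.255.255.192
Wildcard = 255.255.255.255 - subnet mask
255 - 255 = 0
255 - 255 = 0
255 - 255 = 0
255 - 192 = 63
Wildcard: 0.0.0.63


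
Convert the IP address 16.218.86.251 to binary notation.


16 = 00010000
218 = 11011010
86 = 01010110
251 = 11111011
Binary: 00010000.11011010.01010110.11111011


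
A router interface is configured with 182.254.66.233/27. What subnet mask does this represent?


/27 means 27 network bits, 5 host bits
Binary: 11111111111111111111111111100000
Mask: 255.255.255.224


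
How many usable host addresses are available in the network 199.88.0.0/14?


Host bits = 32 - 14 = 18
Total addresses = 2^18 = 262144
Usable = total - 2 (network and broadcast)
Usable hosts: 262142


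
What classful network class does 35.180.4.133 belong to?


First octet: 35
Binary: 00100011
0xxxxxxx -> Class A (1-126)
Class A, default mask 255.0.0.0 (/8)


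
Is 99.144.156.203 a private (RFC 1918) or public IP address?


RFC 1918 private ranges:
  10.0.0.0/8 (10.0.0.0 - 10.255.255.255)
  172.16.0.0/12 (172.16.0.0 - 172.31.255.255)
  192.168.0.0/16 (192.168.0.0 - 192.168.255.255)
Public (not in any RFC 1918 range)


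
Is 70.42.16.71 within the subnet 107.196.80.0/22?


Subnet network: 107.196.80.0
Test IP AND mask: 70.42.16.0
No, 70.42.16.71 is not in 107.196.80.0/22


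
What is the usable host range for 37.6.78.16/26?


Network: 37.6.78.0
Broadcast: 37.6.78.63
First usable = network + 1
Last usable = broadcast - 1
Range: 37.6.78.1 to 37.6.78.62


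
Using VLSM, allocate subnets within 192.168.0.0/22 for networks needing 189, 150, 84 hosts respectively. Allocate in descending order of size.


189 hosts -> /24 (254 usable): 192.168.0.0/24
150 hosts -> /24 (254 usable): 192.168.1.0/24
84 hosts -> /25 (126 usable): 192.168.2.0/25
Allocation: 192.168.0.0/24 (189 hosts, 254 usable); 192.168.1.0/24 (150 hosts, 254 usable); 192.168.2.0/25 (84 hosts, 126 usable)


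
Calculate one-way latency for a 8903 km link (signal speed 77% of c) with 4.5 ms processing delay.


Speed = 0.77 * 3e5 km/s = 231000 km/s
Propagation delay = 8903 / 231000 = 0.0385 s = 38.5411 ms
Processing delay = 4.5 ms
Total one-way latency = 43.0411 ms


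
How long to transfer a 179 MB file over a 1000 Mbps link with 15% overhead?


Effective throughput = 1000 * (1 - 15/100) = 850 Mbps
File size in Mb = 179 * 8 = 1432 Mb
Time = 1432 / 850
Time = 1.6847 seconds


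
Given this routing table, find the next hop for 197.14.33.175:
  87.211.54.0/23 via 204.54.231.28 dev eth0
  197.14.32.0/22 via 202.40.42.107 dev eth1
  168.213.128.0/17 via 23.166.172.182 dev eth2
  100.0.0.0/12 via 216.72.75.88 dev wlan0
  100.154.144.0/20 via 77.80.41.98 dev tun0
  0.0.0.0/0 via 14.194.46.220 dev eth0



Longest prefix match for 197.14.33.175:
  /23 87.211.54.0: no
  /22 197.14.32.0: MATCH
  /17 168.213.128.0: no
  /12 100.0.0.0: no
  /20 100.154.144.0: no
  /0 0.0.0.0: MATCH
Selected: next-hop 202.40.42.107 via eth1 (matched /22)


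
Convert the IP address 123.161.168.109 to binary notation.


123 = 01111011
161 = 10100001
168 = 10101000
109 = 01101101
Binary: 01111011.10100001.10101000.01101101


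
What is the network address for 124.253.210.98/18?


IP:   01111100.11111101.11010010.01100010
Mask: 11111111.11111111.11000000.00000000
AND operation:
Net:  01111100.11111101.11000000.00000000
Network: 124.253.192.0/18


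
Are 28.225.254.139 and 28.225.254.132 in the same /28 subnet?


Mask: 255.255.255.240
28.225.254.139 AND mask = 28.225.254.128
28.225.254.132 AND mask = 28.225.254.128
Yes, same subnet (28.225.254.128)


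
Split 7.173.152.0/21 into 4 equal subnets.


New prefix = 21 + 2 = 23
Each subnet has 512 addresses
  7.173.152.0/23
  7.173.154.0/23
  7.173.156.0/23
  7.173.158.0/23
Subnets: 7.173.152.0/23, 7.173.154.0/23, 7.173.156.0/23, 7.173.158.0/23


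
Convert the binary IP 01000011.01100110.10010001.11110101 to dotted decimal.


01000011 = 67
01100110 = 102
10010001 = 145
11110101 = 245
IP: 67.102.145.245


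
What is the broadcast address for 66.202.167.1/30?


Network: 66.202.167.0/30
Host bits = 2
Set all host bits to 1:
Broadcast: 66.202.167.3


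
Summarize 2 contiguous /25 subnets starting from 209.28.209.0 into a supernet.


Original prefix: /25
Number of subnets: 2 = 2^1
New prefix = 25 - 1 = 24
Supernet: 209.28.209.0/24


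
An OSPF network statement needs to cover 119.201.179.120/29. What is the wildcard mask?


Subnet mask: 255.255.255.248
Wildcard = 255.255.255.255 - subnet mask
255 - 255 = 0
255 - 255 = 0
255 - 255 = 0
255 - 248 = 7
Wildcard: 0.0.0.7


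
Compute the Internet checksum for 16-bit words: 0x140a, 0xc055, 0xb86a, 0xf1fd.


Sum all words (with carry folding):
+ 0x140a = 0x140a
+ 0xc055 = 0xd45f
+ 0xb86a = 0x8cca
+ 0xf1fd = 0x7ec8
One's complement: ~0x7ec8
Checksum = 0x8137


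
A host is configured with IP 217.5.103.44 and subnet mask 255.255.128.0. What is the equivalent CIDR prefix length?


Binary: 11111111.11111111.10000000.00000000
Count leading 1s
Prefix: /17


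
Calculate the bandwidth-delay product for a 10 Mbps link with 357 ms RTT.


BDP = bandwidth * RTT
= 10 Mbps * 357 ms
= 10 * 1e6 * 357 / 1000 bits
= 3570000 bits
= 446250 bytes
= 435.791 KB
BDP = 3570000 bits (446250 bytes)


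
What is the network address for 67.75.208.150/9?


IP:   01000011.01001011.11010000.10010110
Mask: 11111111.10000000.00000000.00000000
AND operation:
Net:  01000011.00000000.00000000.00000000
Network: 67.0.0.0/9


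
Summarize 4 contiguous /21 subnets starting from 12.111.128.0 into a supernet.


Original prefix: /21
Number of subnets: 4 = 2^2
New prefix = 21 - 2 = 19
Supernet: 12.111.128.0/19


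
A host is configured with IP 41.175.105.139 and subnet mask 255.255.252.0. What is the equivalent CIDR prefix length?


Binary: 11111111.11111111.11111100.00000000
Count leading 1s
Prefix: /22


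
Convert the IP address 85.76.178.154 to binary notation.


85 = 01010101
76 = 01001100
178 = 10110010
154 = 10011010
Binary: 01010101.01001100.10110010.10011010


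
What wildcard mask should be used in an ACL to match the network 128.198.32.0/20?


Subnet mask: 255.255.240.0
Wildcard = 255.255.255.255 - subnet mask
255 - 255 = 0
255 - 255 = 0
255 - 240 = 15
255 - 0 = 255
Wildcard: 0.0.15.255


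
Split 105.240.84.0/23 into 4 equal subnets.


New prefix = 23 + 2 = 25
Each subnet has 128 addresses
  105.240.84.0/25
  105.240.84.128/25
  105.240.85.0/25
  105.240.85.128/25
Subnets: 105.240.84.0/25, 105.240.84.128/25, 105.240.85.0/25, 105.240.85.128/25


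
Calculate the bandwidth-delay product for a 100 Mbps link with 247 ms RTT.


BDP = bandwidth * RTT
= 100 Mbps * 247 ms
= 100 * 1e6 * 247 / 1000 bits
= 24700000 bits
= 3087500 bytes
= 3015.1367 KB
BDP = 24700000 bits (3087500 bytes)


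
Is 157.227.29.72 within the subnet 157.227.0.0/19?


Subnet network: 157.227.0.0
Test IP AND mask: 157.227.0.0
Yes, 157.227.29.72 is in 157.227.0.0/19


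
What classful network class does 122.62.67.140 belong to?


First octet: 122
Binary: 01111010
0xxxxxxx -> Class A (1-126)
Class A, default mask 255.0.0.0 (/8)


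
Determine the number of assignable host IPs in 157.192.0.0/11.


Host bits = 32 - 11 = 21
Total addresses = 2^21 = 2097152
Usable = total - 2 (network and broadcast)
Usable hosts: 2097150


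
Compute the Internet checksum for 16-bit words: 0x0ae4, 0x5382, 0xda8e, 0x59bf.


Sum all words (with carry folding):
+ 0x0ae4 = 0x0ae4
+ 0x5382 = 0x5e66
+ 0xda8e = 0x38f5
+ 0x59bf = 0x92b4
One's complement: ~0x92b4
Checksum = 0x6d4b


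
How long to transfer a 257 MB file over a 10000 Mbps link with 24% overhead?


Effective throughput = 10000 * (1 - 24/100) = 7600 Mbps
File size in Mb = 257 * 8 = 2056 Mb
Time = 2056 / 7600
Time = 0.2705 seconds


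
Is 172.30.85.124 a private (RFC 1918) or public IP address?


RFC 1918 private ranges:
  10.0.0.0/8 (10.0.0.0 - 10.255.255.255)
  172.16.0.0/12 (172.16.0.0 - 172.31.255.255)
  192.168.0.0/16 (192.168.0.0 - 192.168.255.255)
Private (in 172.16.0.0/12)


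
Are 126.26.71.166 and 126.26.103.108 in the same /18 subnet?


Mask: 255.255.192.0
126.26.71.166 AND mask = 126.26.64.0
126.26.103.108 AND mask = 126.26.64.0
Yes, same subnet (126.26.64.0)


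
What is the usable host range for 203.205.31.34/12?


Network: 203.192.0.0
Broadcast: 203.207.255.255
First usable = network + 1
Last usable = broadcast - 1
Range: 203.192.0.1 to 203.207.255.254


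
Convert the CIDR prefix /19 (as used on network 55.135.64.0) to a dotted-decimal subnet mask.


/19 means 19 network bits, 13 host bits
Binary: 11111111111111111110000000000000
Mask: 255.255.224.0


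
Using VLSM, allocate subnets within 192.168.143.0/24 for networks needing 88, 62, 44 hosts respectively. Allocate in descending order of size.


88 hosts -> /25 (126 usable): 192.168.143.0/25
62 hosts -> /26 (62 usable): 192.168.143.128/26
44 hosts -> /26 (62 usable): 192.168.143.192/26
Allocation: 192.168.143.0/25 (88 hosts, 126 usable); 192.168.143.128/26 (62 hosts, 62 usable); 192.168.143.192/26 (44 hosts, 62 usable)


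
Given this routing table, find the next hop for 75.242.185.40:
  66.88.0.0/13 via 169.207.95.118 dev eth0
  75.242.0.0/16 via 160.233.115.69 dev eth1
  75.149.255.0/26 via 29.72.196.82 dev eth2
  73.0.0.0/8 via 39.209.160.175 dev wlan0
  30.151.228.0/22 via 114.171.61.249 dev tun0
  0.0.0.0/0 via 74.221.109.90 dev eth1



Longest prefix match for 75.242.185.40:
  /13 66.88.0.0: no
  /16 75.242.0.0: MATCH
  /26 75.149.255.0: no
  /8 73.0.0.0: no
  /22 30.151.228.0: no
  /0 0.0.0.0: MATCH
Selected: next-hop 160.233.115.69 via eth1 (matched /16)


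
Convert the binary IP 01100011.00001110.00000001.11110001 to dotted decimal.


01100011 = 99
00001110 = 14
00000001 = 1
11110001 = 241
IP: 99.14.1.241


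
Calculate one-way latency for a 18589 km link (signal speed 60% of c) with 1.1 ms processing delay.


Speed = 0.6 * 3e5 km/s = 180000 km/s
Propagation delay = 18589 / 180000 = 0.1033 s = 103.2722 ms
Processing delay = 1.1 ms
Total one-way latency = 104.3722 ms


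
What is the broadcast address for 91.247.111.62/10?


Network: 91.192.0.0/10
Host bits = 22
Set all host bits to 1:
Broadcast: 91.255.255.255


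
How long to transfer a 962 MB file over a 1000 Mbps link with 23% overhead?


Effective throughput = 1000 * (1 - 23/100) = 770 Mbps
File size in Mb = 962 * 8 = 7696 Mb
Time = 7696 / 770
Time = 9.9948 seconds


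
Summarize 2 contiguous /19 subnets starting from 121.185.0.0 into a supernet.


Original prefix: /19
Number of subnets: 2 = 2^1
New prefix = 19 - 1 = 18
Supernet: 121.185.0.0/18


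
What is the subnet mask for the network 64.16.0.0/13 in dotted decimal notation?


/13 means 13 network bits, 19 host bits
Binary: 11111111111110000000000000000000
Mask: 255.248.0.0


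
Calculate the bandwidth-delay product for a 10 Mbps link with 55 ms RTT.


BDP = bandwidth * RTT
= 10 Mbps * 55 ms
= 10 * 1e6 * 55 / 1000 bits
= 550000 bits
= 68750 bytes
= 67.1387 KB
BDP = 550000 bits (68750 bytes)


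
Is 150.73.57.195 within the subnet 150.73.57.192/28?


Subnet network: 150.73.57.192
Test IP AND mask: 150.73.57.192
Yes, 150.73.57.195 is in 150.73.57.192/28


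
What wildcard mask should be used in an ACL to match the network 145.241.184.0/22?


Subnet mask: 255.255.252.0
Wildcard = 255.255.255.255 - subnet mask
255 - 255 = 0
255 - 255 = 0
255 - 252 = 3
255 - 0 = 255
Wildcard: 0.0.3.255


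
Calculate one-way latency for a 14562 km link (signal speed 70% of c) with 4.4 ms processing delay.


Speed = 0.7 * 3e5 km/s = 210000 km/s
Propagation delay = 14562 / 210000 = 0.0693 s = 69.3429 ms
Processing delay = 4.4 ms
Total one-way latency = 73.7429 ms


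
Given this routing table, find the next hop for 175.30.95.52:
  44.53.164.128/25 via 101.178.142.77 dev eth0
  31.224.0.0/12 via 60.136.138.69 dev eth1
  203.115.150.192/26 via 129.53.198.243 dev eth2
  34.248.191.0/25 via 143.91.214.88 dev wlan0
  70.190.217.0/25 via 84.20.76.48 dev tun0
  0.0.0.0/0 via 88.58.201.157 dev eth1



Longest prefix match for 175.30.95.52:
  /25 44.53.164.128: no
  /12 31.224.0.0: no
  /26 203.115.150.192: no
  /25 34.248.191.0: no
  /25 70.190.217.0: no
  /0 0.0.0.0: MATCH
Selected: next-hop 88.58.201.157 via eth1 (matched /0)


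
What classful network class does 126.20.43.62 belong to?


First octet: 126
Binary: 01111110
0xxxxxxx -> Class A (1-126)
Class A, default mask 255.0.0.0 (/8)


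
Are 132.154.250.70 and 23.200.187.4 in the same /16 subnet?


Mask: 255.255.0.0
132.154.250.70 AND mask = 132.154.0.0
23.200.187.4 AND mask = 23.200.0.0
No, different subnets (132.154.0.0 vs 23.200.0.0)


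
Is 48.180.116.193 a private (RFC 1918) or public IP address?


RFC 1918 private ranges:
  10.0.0.0/8 (10.0.0.0 - 10.255.255.255)
  172.16.0.0/12 (172.16.0.0 - 172.31.255.255)
  192.168.0.0/16 (192.168.0.0 - 192.168.255.255)
Public (not in any RFC 1918 range)


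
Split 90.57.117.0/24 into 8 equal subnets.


New prefix = 24 + 3 = 27
Each subnet has 32 addresses
  90.57.117.0/27
  90.57.117.32/27
  90.57.117.64/27
  90.57.117.96/27
  90.57.117.128/27
  90.57.117.160/27
  90.57.117.192/27
  90.57.117.224/27
Subnets: 90.57.117.0/27, 90.57.117.32/27, 90.57.117.64/27, 90.57.117.96/27, 90.57.117.128/27, 90.57.117.160/27, 90.57.117.192/27, 90.57.117.224/27


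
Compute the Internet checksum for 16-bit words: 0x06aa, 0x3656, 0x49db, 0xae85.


Sum all words (with carry folding):
+ 0x06aa = 0x06aa
+ 0x3656 = 0x3d00
+ 0x49db = 0x86db
+ 0xae85 = 0x3561
One's complement: ~0x3561
Checksum = 0xca9e


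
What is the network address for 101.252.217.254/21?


IP:   01100101.11111100.11011001.11111110
Mask: 11111111.11111111.11111000.00000000
AND operation:
Net:  01100101.11111100.11011000.00000000
Network: 101.252.216.0/21


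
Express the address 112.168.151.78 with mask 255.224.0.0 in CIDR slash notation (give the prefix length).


Binary: 11111111.11100000.00000000.00000000
Count leading 1s
Prefix: /11


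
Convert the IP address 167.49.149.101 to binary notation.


167 = 10100111
49 = 00110001
149 = 10010101
101 = 01100101
Binary: 10100111.00110001.10010101.01100101


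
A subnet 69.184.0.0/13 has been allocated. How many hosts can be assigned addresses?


Host bits = 32 - 13 = 19
Total addresses = 2^19 = 524288
Usable = total - 2 (network and broadcast)
Usable hosts: 524286


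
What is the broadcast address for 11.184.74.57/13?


Network: 11.184.0.0/13
Host bits = 19
Set all host bits to 1:
Broadcast: 11.191.255.255


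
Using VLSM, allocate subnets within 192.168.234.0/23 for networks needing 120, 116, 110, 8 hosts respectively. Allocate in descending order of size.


120 hosts -> /25 (126 usable): 192.168.234.0/25
116 hosts -> /25 (126 usable): 192.168.234.128/25
110 hosts -> /25 (126 usable): 192.168.235.0/25
8 hosts -> /28 (14 usable): 192.168.235.128/28
Allocation: 192.168.234.0/25 (120 hosts, 126 usable); 192.168.234.128/25 (116 hosts, 126 usable); 192.168.235.0/25 (110 hosts, 126 usable); 192.168.235.128/28 (8 hosts, 14 usable)


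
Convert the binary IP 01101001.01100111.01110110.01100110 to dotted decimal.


01101001 = 105
01100111 = 103
01110110 = 118
01100110 = 102
IP: 105.103.118.102


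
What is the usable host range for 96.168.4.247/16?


Network: 96.168.0.0
Broadcast: 96.168.255.255
First usable = network + 1
Last usable = broadcast - 1
Range: 96.168.0.1 to 96.168.255.254


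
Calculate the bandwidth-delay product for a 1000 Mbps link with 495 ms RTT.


BDP = bandwidth * RTT
= 1000 Mbps * 495 ms
= 1000 * 1e6 * 495 / 1000 bits
= 495000000 bits
= 61875000 bytes
= 60424.8047 KB
BDP = 495000000 bits (61875000 bytes)


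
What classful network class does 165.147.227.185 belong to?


First octet: 165
Binary: 10100101
10xxxxxx -> Class B (128-191)
Class B, default mask 255.255.0.0 (/16)


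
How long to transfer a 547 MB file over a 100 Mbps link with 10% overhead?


Effective throughput = 100 * (1 - 10/100) = 90 Mbps
File size in Mb = 547 * 8 = 4376 Mb
Time = 4376 / 90
Time = 48.6222 seconds


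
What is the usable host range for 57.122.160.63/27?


Network: 57.122.160.32
Broadcast: 57.122.160.63
First usable = network + 1
Last usable = broadcast - 1
Range: 57.122.160.33 to 57.122.160.62


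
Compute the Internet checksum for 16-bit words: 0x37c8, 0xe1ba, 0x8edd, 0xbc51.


Sum all words (with carry folding):
+ 0x37c8 = 0x37c8
+ 0xe1ba = 0x1983
+ 0x8edd = 0xa860
+ 0xbc51 = 0x64b2
One's complement: ~0x64b2
Checksum = 0x9b4d


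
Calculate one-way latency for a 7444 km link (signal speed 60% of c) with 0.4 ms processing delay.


Speed = 0.6 * 3e5 km/s = 180000 km/s
Propagation delay = 7444 / 180000 = 0.0414 s = 41.3556 ms
Processing delay = 0.4 ms
Total one-way latency = 41.7556 ms


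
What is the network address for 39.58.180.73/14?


IP:   00100111.00111010.10110100.01001001
Mask: 11111111.11111100.00000000.00000000
AND operation:
Net:  00100111.00111000.00000000.00000000
Network: 39.56.0.0/14


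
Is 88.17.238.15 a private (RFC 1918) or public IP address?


RFC 1918 private ranges:
  10.0.0.0/8 (10.0.0.0 - 10.255.255.255)
  172.16.0.0/12 (172.16.0.0 - 172.31.255.255)
  192.168.0.0/16 (192.168.0.0 - 192.168.255.255)
Public (not in any RFC 1918 range)


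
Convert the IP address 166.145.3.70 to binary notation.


166 = 10100110
145 = 10010001
3 = 00000011
70 = 01000110
Binary: 10100110.10010001.00000011.01000110


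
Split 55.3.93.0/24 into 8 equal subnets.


New prefix = 24 + 3 = 27
Each subnet has 32 addresses
  55.3.93.0/27
  55.3.93.32/27
  55.3.93.64/27
  55.3.93.96/27
  55.3.93.128/27
  55.3.93.160/27
  55.3.93.192/27
  55.3.93.224/27
Subnets: 55.3.93.0/27, 55.3.93.32/27, 55.3.93.64/27, 55.3.93.96/27, 55.3.93.128/27, 55.3.93.160/27, 55.3.93.192/27, 55.3.93.224/27


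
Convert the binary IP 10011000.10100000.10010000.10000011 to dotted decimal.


10011000 = 152
10100000 = 160
10010000 = 144
10000011 = 131
IP: 152.160.144.131


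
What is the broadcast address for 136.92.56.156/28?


Network: 136.92.56.144/28
Host bits = 4
Set all host bits to 1:
Broadcast: 136.92.56.159


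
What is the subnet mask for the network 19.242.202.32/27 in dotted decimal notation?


/27 means 27 network bits, 5 host bits
Binary: 11111111111111111111111111100000
Mask: 255.255.255.224


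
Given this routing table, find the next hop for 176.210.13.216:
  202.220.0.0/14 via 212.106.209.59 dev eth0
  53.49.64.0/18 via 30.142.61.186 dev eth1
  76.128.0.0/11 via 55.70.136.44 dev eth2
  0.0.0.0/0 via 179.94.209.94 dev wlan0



Longest prefix match for 176.210.13.216:
  /14 202.220.0.0: no
  /18 53.49.64.0: no
  /11 76.128.0.0: no
  /0 0.0.0.0: MATCH
Selected: next-hop 179.94.209.94 via wlan0 (matched /0)


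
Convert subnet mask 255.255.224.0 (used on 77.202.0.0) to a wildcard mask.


Subnet mask: 255.255.224.0
Wildcard = 255.255.255.255 - subnet mask
255 - 255 = 0
255 - 255 = 0
255 - 224 = 31
255 - 0 = 255
Wildcard: 0.0.31.255


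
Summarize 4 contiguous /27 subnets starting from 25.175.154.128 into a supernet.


Original prefix: /27
Number of subnets: 4 = 2^2
New prefix = 27 - 2 = 25
Supernet: 25.175.154.128/25


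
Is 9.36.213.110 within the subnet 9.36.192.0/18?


Subnet network: 9.36.192.0
Test IP AND mask: 9.36.192.0
Yes, 9.36.213.110 is in 9.36.192.0/18


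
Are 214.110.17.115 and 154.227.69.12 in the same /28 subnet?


Mask: 255.255.255.240
214.110.17.115 AND mask = 214.110.17.112
154.227.69.12 AND mask = 154.227.69.0
No, different subnets (214.110.17.112 vs 154.227.69.0)


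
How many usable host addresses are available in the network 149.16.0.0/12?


Host bits = 32 - 12 = 20
Total addresses = 2^20 = 1048576
Usable = total - 2 (network and broadcast)
Usable hosts: 1048574


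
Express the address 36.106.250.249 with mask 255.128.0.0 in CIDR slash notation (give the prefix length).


Binary: 11111111.10000000.00000000.00000000
Count leading 1s
Prefix: /9


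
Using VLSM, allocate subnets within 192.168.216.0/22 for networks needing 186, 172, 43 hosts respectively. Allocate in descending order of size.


186 hosts -> /24 (254 usable): 192.168.216.0/24
172 hosts -> /24 (254 usable): 192.168.217.0/24
43 hosts -> /26 (62 usable): 192.168.218.0/26
Allocation: 192.168.216.0/24 (186 hosts, 254 usable); 192.168.217.0/24 (172 hosts, 254 usable); 192.168.218.0/26 (43 hosts, 62 usable)


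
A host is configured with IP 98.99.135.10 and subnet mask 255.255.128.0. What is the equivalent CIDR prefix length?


Binary: 11111111.11111111.10000000.00000000
Count leading 1s
Prefix: /17


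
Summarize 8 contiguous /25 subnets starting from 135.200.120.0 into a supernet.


Original prefix: /25
Number of subnets: 8 = 2^3
New prefix = 25 - 3 = 22
Supernet: 135.200.120.0/22


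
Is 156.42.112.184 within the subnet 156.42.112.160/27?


Subnet network: 156.42.112.160
Test IP AND mask: 156.42.112.160
Yes, 156.42.112.184 is in 156.42.112.160/27


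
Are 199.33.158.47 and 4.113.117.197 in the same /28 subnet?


Mask: 255.255.255.240
199.33.158.47 AND mask = 199.33.158.32
4.113.117.197 AND mask = 4.113.117.192
No, different subnets (199.33.158.32 vs 4.113.117.192)


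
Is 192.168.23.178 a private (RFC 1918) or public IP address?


RFC 1918 private ranges:
  10.0.0.0/8 (10.0.0.0 - 10.255.255.255)
  172.16.0.0/12 (172.16.0.0 - 172.31.255.255)
  192.168.0.0/16 (192.168.0.0 - 192.168.255.255)
Private (in 192.168.0.0/16)


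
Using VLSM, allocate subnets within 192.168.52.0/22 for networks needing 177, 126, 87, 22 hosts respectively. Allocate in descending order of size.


177 hosts -> /24 (254 usable): 192.168.52.0/24
126 hosts -> /25 (126 usable): 192.168.53.0/25
87 hosts -> /25 (126 usable): 192.168.53.128/25
22 hosts -> /27 (30 usable): 192.168.54.0/27
Allocation: 192.168.52.0/24 (177 hosts, 254 usable); 192.168.53.0/25 (126 hosts, 126 usable); 192.168.53.128/25 (87 hosts, 126 usable); 192.168.54.0/27 (22 hosts, 30 usable)


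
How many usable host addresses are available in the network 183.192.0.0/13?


Host bits = 32 - 13 = 19
Total addresses = 2^19 = 524288
Usable = total - 2 (network and broadcast)
Usable hosts: 524286


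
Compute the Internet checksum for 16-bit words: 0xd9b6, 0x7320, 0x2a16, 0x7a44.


Sum all words (with carry folding):
+ 0xd9b6 = 0xd9b6
+ 0x7320 = 0x4cd7
+ 0x2a16 = 0x76ed
+ 0x7a44 = 0xf131
One's complement: ~0xf131
Checksum = 0x0ece


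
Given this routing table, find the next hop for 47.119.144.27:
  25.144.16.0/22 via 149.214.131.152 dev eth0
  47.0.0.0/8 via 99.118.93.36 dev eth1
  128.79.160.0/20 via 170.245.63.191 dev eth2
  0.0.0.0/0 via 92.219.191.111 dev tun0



Longest prefix match for 47.119.144.27:
  /22 25.144.16.0: no
  /8 47.0.0.0: MATCH
  /20 128.79.160.0: no
  /0 0.0.0.0: MATCH
Selected: next-hop 99.118.93.36 via eth1 (matched /8)


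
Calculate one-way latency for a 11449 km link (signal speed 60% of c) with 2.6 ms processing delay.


Speed = 0.6 * 3e5 km/s = 180000 km/s
Propagation delay = 11449 / 180000 = 0.0636 s = 63.6056 ms
Processing delay = 2.6 ms
Total one-way latency = 66.2056 ms


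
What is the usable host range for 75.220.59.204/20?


Network: 75.220.48.0
Broadcast: 75.220.63.255
First usable = network + 1
Last usable = broadcast - 1
Range: 75.220.48.1 to 75.220.63.254


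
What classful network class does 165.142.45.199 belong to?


First octet: 165
Binary: 10100101
10xxxxxx -> Class B (128-191)
Class B, default mask 255.255.0.0 (/16)


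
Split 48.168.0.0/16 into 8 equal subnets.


New prefix = 16 + 3 = 19
Each subnet has 8192 addresses
  48.168.0.0/19
  48.168.32.0/19
  48.168.64.0/19
  48.168.96.0/19
  48.168.128.0/19
  48.168.160.0/19
  48.168.192.0/19
  48.168.224.0/19
Subnets: 48.168.0.0/19, 48.168.32.0/19, 48.168.64.0/19, 48.168.96.0/19, 48.168.128.0/19, 48.168.160.0/19, 48.168.192.0/19, 48.168.224.0/19


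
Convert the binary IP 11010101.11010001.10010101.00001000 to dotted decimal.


11010101 = 213
11010001 = 209
10010101 = 149
00001000 = 8
IP: 213.209.149.8


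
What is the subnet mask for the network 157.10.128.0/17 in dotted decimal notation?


/17 means 17 network bits, 15 host bits
Binary: 11111111111111111000000000000000
Mask: 255.255.128.0


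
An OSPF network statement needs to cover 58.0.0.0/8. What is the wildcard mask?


Subnet mask: 255.0.0.0
Wildcard = 255.255.255.255 - subnet mask
255 - 255 = 0
255 - 0 = 255
255 - 0 = 255
255 - 0 = 255
Wildcard: 0.255.255.255


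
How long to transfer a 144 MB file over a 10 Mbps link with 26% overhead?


Effective throughput = 10 * (1 - 26/100) = 7.4 Mbps
File size in Mb = 144 * 8 = 1152 Mb
Time = 1152 / 7.4
Time = 155.6757 seconds


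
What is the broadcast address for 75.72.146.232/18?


Network: 75.72.128.0/18
Host bits = 14
Set all host bits to 1:
Broadcast: 75.72.191.255


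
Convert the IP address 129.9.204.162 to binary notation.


129 = 10000001
9 = 00001001
204 = 11001100
162 = 10100010
Binary: 10000001.00001001.11001100.10100010


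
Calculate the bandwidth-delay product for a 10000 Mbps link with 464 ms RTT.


BDP = bandwidth * RTT
= 10000 Mbps * 464 ms
= 10000 * 1e6 * 464 / 1000 bits
= 4640000000 bits
= 580000000 bytes
= 566406.25 KB
BDP = 4640000000 bits (580000000 bytes)


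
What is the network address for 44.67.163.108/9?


IP:   00101100.01000011.10100011.01101100
Mask: 11111111.10000000.00000000.00000000
AND operation:
Net:  00101100.00000000.00000000.00000000
Network: 44.0.0.0/9


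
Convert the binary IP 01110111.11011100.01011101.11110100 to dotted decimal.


01110111 = 119
11011100 = 220
01011101 = 93
11110100 = 244
IP: 119.220.93.244


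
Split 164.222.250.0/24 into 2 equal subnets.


New prefix = 24 + 1 = 25
Each subnet has 128 addresses
  164.222.250.0/25
  164.222.250.128/25
Subnets: 164.222.250.0/25, 164.222.250.128/25


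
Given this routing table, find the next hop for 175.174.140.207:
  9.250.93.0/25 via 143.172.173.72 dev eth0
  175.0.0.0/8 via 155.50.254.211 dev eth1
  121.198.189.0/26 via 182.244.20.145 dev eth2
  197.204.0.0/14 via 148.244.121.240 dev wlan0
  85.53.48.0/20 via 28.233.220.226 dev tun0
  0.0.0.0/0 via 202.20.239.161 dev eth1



Longest prefix match for 175.174.140.207:
  /25 9.250.93.0: no
  /8 175.0.0.0: MATCH
  /26 121.198.189.0: no
  /14 197.204.0.0: no
  /20 85.53.48.0: no
  /0 0.0.0.0: MATCH
Selected: next-hop 155.50.254.211 via eth1 (matched /8)
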